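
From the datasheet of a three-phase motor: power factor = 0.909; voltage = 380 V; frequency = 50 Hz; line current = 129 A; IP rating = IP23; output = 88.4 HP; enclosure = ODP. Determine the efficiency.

P_out = 88.4 × 746 = 65946 W
P_in = √3·V_L·I_L·cosφ = 1.732 × 380 × 129 × 0.909 = 77176 W
η = P_out / P_in = 65946 / 77176 = 0.854 = 85.4%

85.4 %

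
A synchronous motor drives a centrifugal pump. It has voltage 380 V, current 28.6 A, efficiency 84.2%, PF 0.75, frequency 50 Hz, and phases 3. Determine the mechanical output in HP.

15.9 HP

P_in = √3·V·I·cosφ = 1.732 × 380 × 28.6 × 0.75 = 14118 W
P_out = η·P_in = 0.842 × 14118 = 11887 W
= 11887/746 = 15.9 HP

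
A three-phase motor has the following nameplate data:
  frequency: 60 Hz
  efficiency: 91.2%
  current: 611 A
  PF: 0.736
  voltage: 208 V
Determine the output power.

148 kW

P_in = √3·V·I·cosφ = 1.732 × 208 × 611 × 0.736 = 162006 W
P_out = η·P_in = 0.912 × 162006 = 147749 W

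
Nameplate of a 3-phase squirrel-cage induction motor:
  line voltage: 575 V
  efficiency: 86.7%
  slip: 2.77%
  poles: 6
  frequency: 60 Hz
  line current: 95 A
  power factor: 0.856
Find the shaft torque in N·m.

P_in = √3·V·I·cosφ = 1.732 × 575 × 95 × 0.856 = 80987 W
P_out = η·P_in = 0.867 × 80987 = 70216 W
n_s = 120×60/6 = 1200 rpm; n = 1200×(1−0.0277) = 1167 rpm
ω = 2π×1167/60 = 122.2 rad/s
τ = P_out/ω = 70216/122.2 = 575 N·m

575 N·m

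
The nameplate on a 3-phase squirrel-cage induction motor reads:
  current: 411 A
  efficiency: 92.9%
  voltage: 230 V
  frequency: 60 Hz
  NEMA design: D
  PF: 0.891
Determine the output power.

136 kW

P_in = √3·V·I·cosφ = 1.732 × 230 × 411 × 0.891 = 145880 W
P_out = η·P_in = 0.929 × 145880 = 135523 W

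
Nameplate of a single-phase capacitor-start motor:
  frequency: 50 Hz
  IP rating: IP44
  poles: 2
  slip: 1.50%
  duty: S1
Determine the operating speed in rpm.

n_s = 120f/p = 120×50/2 = 3000 rpm
n = n_s(1 − s) = 3000 × (1 − 0.015) = 2955 rpm

2955 rpm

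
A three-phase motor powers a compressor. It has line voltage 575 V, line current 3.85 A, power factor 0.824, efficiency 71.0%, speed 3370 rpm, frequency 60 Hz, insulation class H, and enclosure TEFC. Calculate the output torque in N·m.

P_in = √3·V·I·cosφ = 1.732 × 575 × 3.85 × 0.824 = 3159 W
P_out = η·P_in = 0.71 × 3159 = 2243 W
n = 3370 rpm
ω = 2π×3370/60 = 352.9 rad/s
τ = P_out/ω = 2243/352.9 = 6.36 N·m

6.36 N·m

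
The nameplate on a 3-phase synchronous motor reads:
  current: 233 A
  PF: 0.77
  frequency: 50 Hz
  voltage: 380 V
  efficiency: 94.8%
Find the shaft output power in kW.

P_in = √3·V·I·cosφ = 1.732 × 380 × 233 × 0.77 = 118080 W
P_out = η·P_in = 0.948 × 118080 = 111940 W

112 kW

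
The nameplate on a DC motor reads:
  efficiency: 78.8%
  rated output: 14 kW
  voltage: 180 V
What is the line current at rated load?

P_out = 14 kW = 14000 W
P_in = P_out / η = 14000 / 0.788 = 17766 W
I = P_in / V = 17766 / 180 = 98.7 A

98.7 A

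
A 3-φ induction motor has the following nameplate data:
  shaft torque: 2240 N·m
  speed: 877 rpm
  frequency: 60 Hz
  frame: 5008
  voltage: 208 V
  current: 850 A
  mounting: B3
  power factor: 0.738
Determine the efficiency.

91.0 %

ω = 2π × 877/60 = 91.84 rad/s; P_out = τω = 2240 × 91.84 = 205722 W
P_in = √3·V_L·I_L·cosφ = 1.732 × 208 × 850 × 0.738 = 225989 W
η = P_out / P_in = 205722 / 225989 = 0.910 = 91.0%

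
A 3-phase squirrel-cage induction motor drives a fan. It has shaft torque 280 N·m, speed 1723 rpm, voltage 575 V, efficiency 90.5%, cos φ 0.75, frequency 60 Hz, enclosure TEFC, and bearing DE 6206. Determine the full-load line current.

ω = 2π×1723/60 = 180.4 rad/s; P_out = τω = 280 × 180.4 = 50512 W
P_in = P_out / η = 50512 / 0.905 = 55814 W
I_L = P_in / (√3·V_L·cosφ) = 55814 / (1.732 × 575 × 0.75) = 74.7 A

74.7 A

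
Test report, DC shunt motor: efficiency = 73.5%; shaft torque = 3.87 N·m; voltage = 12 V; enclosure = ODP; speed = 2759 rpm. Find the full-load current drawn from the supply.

127 A

ω = 2π×2759/60 = 288.9 rad/s; P_out = τω = 3.87 × 288.9 = 1118 W
P_in = P_out / η = 1118 / 0.735 = 1521 W
I = P_in / V = 1521 / 12 = 127 A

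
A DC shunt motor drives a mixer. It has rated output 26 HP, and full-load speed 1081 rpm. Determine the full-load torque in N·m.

P_out = 26 × 746 = 19396 W
ω = 2π × 1081/60 = 113.2 rad/s
τ = P_out/ω = 19396/113.2 = 171 N·m

171 N·m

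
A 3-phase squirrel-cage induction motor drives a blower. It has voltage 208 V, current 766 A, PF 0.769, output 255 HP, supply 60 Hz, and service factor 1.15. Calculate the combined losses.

22000 W

P_in = √3·V·I·cosφ = 1.732×208×766×0.769 = 212210 W
P_out = 255×746 = 190230 W
Losses = P_in − P_out = 212210 − 190230 = 21980 W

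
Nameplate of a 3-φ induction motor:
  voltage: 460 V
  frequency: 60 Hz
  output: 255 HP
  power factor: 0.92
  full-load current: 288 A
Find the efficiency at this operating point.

P_out = 255 × 746 = 190230 W
P_in = √3·V_L·I_L·cosφ = 1.732 × 460 × 288 × 0.92 = 211099 W
η = P_out / P_in = 190230 / 211099 = 0.901 = 90.1%

90.1 %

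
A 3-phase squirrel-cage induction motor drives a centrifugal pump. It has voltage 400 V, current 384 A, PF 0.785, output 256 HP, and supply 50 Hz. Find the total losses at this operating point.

17.9 kW

P_in = √3·V·I·cosφ = 1.732×400×384×0.785 = 208838 W
P_out = 256×746 = 190976 W
Losses = P_in − P_out = 208838 − 190976 = 17862 W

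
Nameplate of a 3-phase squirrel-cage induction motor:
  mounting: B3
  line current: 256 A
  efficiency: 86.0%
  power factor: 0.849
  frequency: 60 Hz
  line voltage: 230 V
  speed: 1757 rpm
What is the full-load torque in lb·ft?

298 lb·ft

P_in = √3·V·I·cosφ = 1.732 × 230 × 256 × 0.849 = 86581 W
P_out = η·P_in = 0.86 × 86581 = 74460 W
n = 1757 rpm
ω = 2π×1757/60 = 184 rad/s
τ = P_out/ω = 74460/184 = 404.7 N·m
In lb·ft: 404.7/1.356 = 298 lb·ft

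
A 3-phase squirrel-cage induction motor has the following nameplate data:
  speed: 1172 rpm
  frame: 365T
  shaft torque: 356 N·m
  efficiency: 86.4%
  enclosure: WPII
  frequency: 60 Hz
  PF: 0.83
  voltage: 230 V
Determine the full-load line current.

ω = 2π×1172/60 = 122.7 rad/s; P_out = τω = 356 × 122.7 = 43681 W
P_in = P_out / η = 43681 / 0.864 = 50557 W
I_L = P_in / (√3·V_L·cosφ) = 50557 / (1.732 × 230 × 0.83) = 153 A

153 A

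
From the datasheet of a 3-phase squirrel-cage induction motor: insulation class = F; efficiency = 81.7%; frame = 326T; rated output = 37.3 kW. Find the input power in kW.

45.7 kW

P_out = 37300 W
P_in = P_out/η = 37300/0.817 = 45655 W = 45.7 kW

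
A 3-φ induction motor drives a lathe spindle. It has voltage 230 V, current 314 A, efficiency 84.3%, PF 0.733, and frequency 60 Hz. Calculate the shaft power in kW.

P_in = √3·V·I·cosφ = 1.732 × 230 × 314 × 0.733 = 91687 W
P_out = η·P_in = 0.843 × 91687 = 77292 W

77.3 kW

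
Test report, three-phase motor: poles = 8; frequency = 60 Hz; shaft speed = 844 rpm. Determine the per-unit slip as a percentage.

6.2 %

n_s = 120f/p = 120×60/8 = 900 rpm
s = (n_s − n)/n_s = (900 − 844)/900 = 0.0622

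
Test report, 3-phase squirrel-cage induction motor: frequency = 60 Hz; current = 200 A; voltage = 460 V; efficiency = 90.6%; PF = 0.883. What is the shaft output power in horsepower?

P_in = √3·V·I·cosφ = 1.732 × 460 × 200 × 0.883 = 140701 W
P_out = η·P_in = 0.906 × 140701 = 127475 W
= 127475/746 = 171 HP

171 HP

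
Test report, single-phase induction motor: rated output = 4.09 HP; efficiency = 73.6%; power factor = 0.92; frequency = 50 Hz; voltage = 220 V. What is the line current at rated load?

20.5 A

P_out = 4.09 × 746 = 3051 W
P_in = P_out / η = 3051 / 0.736 = 4145 W
I = P_in / (V·cosφ) = 4145 / (220 × 0.92) = 20.5 A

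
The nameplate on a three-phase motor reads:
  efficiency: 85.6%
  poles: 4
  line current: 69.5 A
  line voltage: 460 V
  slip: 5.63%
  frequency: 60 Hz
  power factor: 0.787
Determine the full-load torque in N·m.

210 N·m

P_in = √3·V·I·cosφ = 1.732 × 460 × 69.5 × 0.787 = 43578 W
P_out = η·P_in = 0.856 × 43578 = 37303 W
n_s = 120×60/4 = 1800 rpm; n = 1800×(1−0.0563) = 1699 rpm
ω = 2π×1699/60 = 177.9 rad/s
τ = P_out/ω = 37303/177.9 = 210 N·m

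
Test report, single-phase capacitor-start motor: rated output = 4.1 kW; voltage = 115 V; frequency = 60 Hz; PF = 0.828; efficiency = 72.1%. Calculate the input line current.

59.7 A

P_out = 4.1 kW = 4100 W
P_in = P_out / η = 4100 / 0.721 = 5687 W
I = P_in / (V·cosφ) = 5687 / (115 × 0.828) = 59.7 A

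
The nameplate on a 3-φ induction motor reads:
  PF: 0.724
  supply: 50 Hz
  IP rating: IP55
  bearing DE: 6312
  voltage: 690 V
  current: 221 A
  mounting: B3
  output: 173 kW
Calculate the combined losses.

18.2 kW

P_in = √3·V·I·cosφ = 1.732×690×221×0.724 = 191218 W
P_out = 173000 W
Losses = P_in − P_out = 191218 − 173000 = 18218 W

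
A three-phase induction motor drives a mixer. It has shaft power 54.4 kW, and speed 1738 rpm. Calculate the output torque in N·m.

ω = 2π × 1738/60 = 182 rad/s
τ = P/ω = 54400/182 = 299 N·m

299 N·m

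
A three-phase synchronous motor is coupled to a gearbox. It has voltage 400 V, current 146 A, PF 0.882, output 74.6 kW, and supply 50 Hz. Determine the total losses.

14600 W

P_in = √3·V·I·cosφ = 1.732×400×146×0.882 = 89213 W
P_out = 74600 W
Losses = P_in − P_out = 89213 − 74600 = 14613 W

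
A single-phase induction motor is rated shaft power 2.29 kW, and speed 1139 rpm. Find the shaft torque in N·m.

19.2 N·m

ω = 2π × 1139/60 = 119.3 rad/s
τ = P/ω = 2290/119.3 = 19.2 N·m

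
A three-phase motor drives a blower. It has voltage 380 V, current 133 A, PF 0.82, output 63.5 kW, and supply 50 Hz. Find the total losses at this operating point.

P_in = √3·V·I·cosφ = 1.732×380×133×0.82 = 71779 W
P_out = 63500 W
Losses = P_in − P_out = 71779 − 63500 = 8279 W

8280 W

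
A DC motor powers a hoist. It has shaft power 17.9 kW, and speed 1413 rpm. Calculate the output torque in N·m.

121 N·m

ω = 2π × 1413/60 = 148 rad/s
τ = P/ω = 17900/148 = 121 N·m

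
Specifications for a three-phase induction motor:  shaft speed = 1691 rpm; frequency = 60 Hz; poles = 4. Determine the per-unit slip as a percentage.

6.06 %

n_s = 120f/p = 120×60/4 = 1800 rpm
s = (n_s − n)/n_s = (1800 − 1691)/1800 = 0.0606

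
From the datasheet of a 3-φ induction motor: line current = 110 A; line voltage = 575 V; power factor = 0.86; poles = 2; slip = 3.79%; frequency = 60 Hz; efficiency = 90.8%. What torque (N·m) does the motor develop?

P_in = √3·V·I·cosφ = 1.732 × 575 × 110 × 0.86 = 94212 W
P_out = η·P_in = 0.908 × 94212 = 85544 W
n_s = 120×60/2 = 3600 rpm; n = 3600×(1−0.0379) = 3464 rpm
ω = 2π×3464/60 = 362.7 rad/s
τ = P_out/ω = 85544/362.7 = 236 N·m

236 N·m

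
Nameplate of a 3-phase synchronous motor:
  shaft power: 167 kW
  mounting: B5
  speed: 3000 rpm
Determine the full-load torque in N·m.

532 N·m

ω = 2π × 3000/60 = 314.2 rad/s
τ = P/ω = 167000/314.2 = 532 N·m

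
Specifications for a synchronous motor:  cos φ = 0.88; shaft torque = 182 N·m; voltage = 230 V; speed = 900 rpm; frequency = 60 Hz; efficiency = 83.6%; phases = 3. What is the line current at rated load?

ω = 2π×900/60 = 94.25 rad/s; P_out = τω = 182 × 94.25 = 17154 W
P_in = P_out / η = 17154 / 0.836 = 20519 W
I_L = P_in / (√3·V_L·cosφ) = 20519 / (1.732 × 230 × 0.88) = 58.5 A

58.5 A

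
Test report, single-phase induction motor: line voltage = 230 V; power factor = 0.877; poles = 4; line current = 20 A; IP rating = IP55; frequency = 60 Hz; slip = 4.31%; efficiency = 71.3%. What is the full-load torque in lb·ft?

P_in = V·I·cosφ = 230 × 20 × 0.877 = 4034 W
P_out = η·P_in = 0.713 × 4034 = 2876 W
n_s = 120×60/4 = 1800 rpm; n = 1800×(1−0.0431) = 1722 rpm
ω = 2π×1722/60 = 180.3 rad/s
τ = P_out/ω = 2876/180.3 = 15.95 N·m
In lb·ft: 15.95/1.356 = 11.8 lb·ft

11.8 lb·ft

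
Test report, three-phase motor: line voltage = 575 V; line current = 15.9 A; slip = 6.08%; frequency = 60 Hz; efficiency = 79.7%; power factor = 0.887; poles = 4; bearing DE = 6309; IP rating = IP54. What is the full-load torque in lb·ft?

46.6 lb·ft

P_in = √3·V·I·cosφ = 1.732 × 575 × 15.9 × 0.887 = 14045 W
P_out = η·P_in = 0.797 × 14045 = 11194 W
n_s = 120×60/4 = 1800 rpm; n = 1800×(1−0.0608) = 1691 rpm
ω = 2π×1691/60 = 177.1 rad/s
τ = P_out/ω = 11194/177.1 = 63.21 N·m
In lb·ft: 63.21/1.356 = 46.6 lb·ft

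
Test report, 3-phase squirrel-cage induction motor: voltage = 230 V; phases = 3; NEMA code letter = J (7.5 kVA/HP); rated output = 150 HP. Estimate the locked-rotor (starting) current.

2820 A

S_LR = 7.5 × 150 = 1125 kVA
I_LR = S_LR/(√3·V_L) = 1125000/(1.732×230) = 2820 A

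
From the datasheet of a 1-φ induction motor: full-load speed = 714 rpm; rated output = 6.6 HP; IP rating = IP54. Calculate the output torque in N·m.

65.9 N·m

P_out = 6.6 × 746 = 4924 W
ω = 2π × 714/60 = 74.77 rad/s
τ = P_out/ω = 4924/74.77 = 65.9 N·m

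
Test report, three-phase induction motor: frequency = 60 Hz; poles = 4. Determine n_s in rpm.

1800 rpm

n_s = 120f/p = 120×60/4 = 1800 rpm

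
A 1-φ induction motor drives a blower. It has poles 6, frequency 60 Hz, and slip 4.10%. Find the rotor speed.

n_s = 120f/p = 120×60/6 = 1200 rpm
n = n_s(1 − s) = 1200 × (1 − 0.041) = 1151 rpm

1151 rpm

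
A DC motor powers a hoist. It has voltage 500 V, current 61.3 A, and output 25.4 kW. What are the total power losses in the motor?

P_in = V·I = 500×61.3 = 30650 W
P_out = 25400 W
Losses = P_in − P_out = 30650 − 25400 = 5250 W

5250 W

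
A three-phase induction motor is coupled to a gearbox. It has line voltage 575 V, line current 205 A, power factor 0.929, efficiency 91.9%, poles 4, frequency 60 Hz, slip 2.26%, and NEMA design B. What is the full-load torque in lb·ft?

P_in = √3·V·I·cosφ = 1.732 × 575 × 205 × 0.929 = 189664 W
P_out = η·P_in = 0.919 × 189664 = 174301 W
n_s = 120×60/4 = 1800 rpm; n = 1800×(1−0.0226) = 1759 rpm
ω = 2π×1759/60 = 184.2 rad/s
τ = P_out/ω = 174301/184.2 = 946.3 N·m
In lb·ft: 946.3/1.356 = 698 lb·ft

698 lb·ft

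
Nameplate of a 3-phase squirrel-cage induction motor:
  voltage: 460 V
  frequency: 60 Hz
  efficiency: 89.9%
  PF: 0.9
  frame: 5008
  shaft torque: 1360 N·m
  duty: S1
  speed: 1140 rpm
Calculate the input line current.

ω = 2π×1140/60 = 119.4 rad/s; P_out = τω = 1360 × 119.4 = 162384 W
P_in = P_out / η = 162384 / 0.899 = 180627 W
I_L = P_in / (√3·V_L·cosφ) = 180627 / (1.732 × 460 × 0.9) = 252 A

252 A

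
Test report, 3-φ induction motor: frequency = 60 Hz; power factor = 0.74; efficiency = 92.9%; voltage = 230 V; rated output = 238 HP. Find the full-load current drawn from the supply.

P_out = 238 × 746 = 177548 W
P_in = P_out / η = 177548 / 0.929 = 191117 W
I_L = P_in / (√3·V_L·cosφ) = 191117 / (1.732 × 230 × 0.74) = 648 A

648 A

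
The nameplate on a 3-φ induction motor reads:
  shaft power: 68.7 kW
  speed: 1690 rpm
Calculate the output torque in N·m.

388 N·m

ω = 2π × 1690/60 = 177 rad/s
τ = P/ω = 68700/177 = 388 N·m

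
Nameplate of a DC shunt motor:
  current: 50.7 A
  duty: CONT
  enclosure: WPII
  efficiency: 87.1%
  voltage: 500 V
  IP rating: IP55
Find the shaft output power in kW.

P_in = V·I = 500 × 50.7 = 25350 W
P_out = η·P_in = 0.871 × 25350 = 22080 W

22.1 kW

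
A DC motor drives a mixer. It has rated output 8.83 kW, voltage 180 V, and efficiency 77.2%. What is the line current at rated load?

63.5 A

P_out = 8.83 kW = 8830 W
P_in = P_out / η = 8830 / 0.772 = 11438 W
I = P_in / V = 11438 / 180 = 63.5 A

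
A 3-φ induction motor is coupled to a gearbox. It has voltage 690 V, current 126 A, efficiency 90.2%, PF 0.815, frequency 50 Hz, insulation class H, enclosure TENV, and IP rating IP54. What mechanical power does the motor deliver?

111 kW

P_in = √3·V·I·cosφ = 1.732 × 690 × 126 × 0.815 = 122723 W
P_out = η·P_in = 0.902 × 122723 = 110696 W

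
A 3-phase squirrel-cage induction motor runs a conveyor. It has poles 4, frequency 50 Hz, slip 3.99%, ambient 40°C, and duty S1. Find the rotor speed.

1440 rpm

n_s = 120f/p = 120×50/4 = 1500 rpm
n = n_s(1 − s) = 1500 × (1 − 0.0399) = 1440 rpm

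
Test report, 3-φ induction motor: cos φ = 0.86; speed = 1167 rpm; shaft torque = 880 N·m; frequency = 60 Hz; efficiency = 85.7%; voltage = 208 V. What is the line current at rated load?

ω = 2π×1167/60 = 122.2 rad/s; P_out = τω = 880 × 122.2 = 107536 W
P_in = P_out / η = 107536 / 0.857 = 125480 W
I_L = P_in / (√3·V_L·cosφ) = 125480 / (1.732 × 208 × 0.86) = 405 A

405 A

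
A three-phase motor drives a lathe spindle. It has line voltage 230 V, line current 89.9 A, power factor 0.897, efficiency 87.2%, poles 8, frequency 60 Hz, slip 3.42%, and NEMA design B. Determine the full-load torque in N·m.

308 N·m

P_in = √3·V·I·cosφ = 1.732 × 230 × 89.9 × 0.897 = 32124 W
P_out = η·P_in = 0.872 × 32124 = 28012 W
n_s = 120×60/8 = 900 rpm; n = 900×(1−0.0342) = 869 rpm
ω = 2π×869/60 = 91 rad/s
τ = P_out/ω = 28012/91 = 308 N·m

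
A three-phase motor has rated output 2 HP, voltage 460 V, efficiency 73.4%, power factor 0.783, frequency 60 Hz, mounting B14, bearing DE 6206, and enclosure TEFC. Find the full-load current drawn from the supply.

P_out = 2 × 746 = 1492 W
P_in = P_out / η = 1492 / 0.734 = 2033 W
I_L = P_in / (√3·V_L·cosφ) = 2033 / (1.732 × 460 × 0.783) = 3.26 A

3.26 A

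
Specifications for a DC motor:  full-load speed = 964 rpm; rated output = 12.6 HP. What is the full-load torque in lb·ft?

68.7 lb·ft

P_out = 12.6 × 746 = 9400 W
ω = 2π × 964/60 = 100.9 rad/s
τ = P_out/ω = 9400/100.9 = 93.16 N·m
In lb·ft: 93.16/1.356 = 68.7 lb·ft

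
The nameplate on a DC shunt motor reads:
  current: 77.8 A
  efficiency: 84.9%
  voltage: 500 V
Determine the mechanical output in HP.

44.3 HP

P_in = V·I = 500 × 77.8 = 38900 W
P_out = η·P_in = 0.849 × 38900 = 33026 W
= 33026/746 = 44.3 HP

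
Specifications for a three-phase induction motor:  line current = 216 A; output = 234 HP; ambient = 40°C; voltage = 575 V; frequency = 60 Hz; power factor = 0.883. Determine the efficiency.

P_out = 234 × 746 = 174564 W
P_in = √3·V_L·I_L·cosφ = 1.732 × 575 × 216 × 0.883 = 189946 W
η = P_out / P_in = 174564 / 189946 = 0.919 = 91.9%

91.9 %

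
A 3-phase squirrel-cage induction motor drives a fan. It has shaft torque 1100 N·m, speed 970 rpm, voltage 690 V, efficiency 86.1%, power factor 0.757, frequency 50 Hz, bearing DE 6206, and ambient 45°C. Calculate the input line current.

ω = 2π×970/60 = 101.6 rad/s; P_out = τω = 1100 × 101.6 = 111760 W
P_in = P_out / η = 111760 / 0.861 = 129803 W
I_L = P_in / (√3·V_L·cosφ) = 129803 / (1.732 × 690 × 0.757) = 143 A

143 A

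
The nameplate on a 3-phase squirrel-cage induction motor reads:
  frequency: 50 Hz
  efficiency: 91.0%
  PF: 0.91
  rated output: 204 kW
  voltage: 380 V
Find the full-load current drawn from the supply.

374 A

P_out = 204 kW = 204000 W
P_in = P_out / η = 204000 / 0.910 = 224176 W
I_L = P_in / (√3·V_L·cosφ) = 224176 / (1.732 × 380 × 0.91) = 374 A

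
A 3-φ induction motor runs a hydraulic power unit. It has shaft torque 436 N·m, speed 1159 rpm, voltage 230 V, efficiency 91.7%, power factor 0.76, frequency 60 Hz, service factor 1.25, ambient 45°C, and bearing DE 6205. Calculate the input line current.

ω = 2π×1159/60 = 121.4 rad/s; P_out = τω = 436 × 121.4 = 52930 W
P_in = P_out / η = 52930 / 0.917 = 57721 W
I_L = P_in / (√3·V_L·cosφ) = 57721 / (1.732 × 230 × 0.76) = 191 A

191 A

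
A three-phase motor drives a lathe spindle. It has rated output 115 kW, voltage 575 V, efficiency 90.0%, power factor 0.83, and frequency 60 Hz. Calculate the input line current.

P_out = 115 kW = 115000 W
P_in = P_out / η = 115000 / 0.900 = 127778 W
I_L = P_in / (√3·V_L·cosφ) = 127778 / (1.732 × 575 × 0.83) = 155 A

155 A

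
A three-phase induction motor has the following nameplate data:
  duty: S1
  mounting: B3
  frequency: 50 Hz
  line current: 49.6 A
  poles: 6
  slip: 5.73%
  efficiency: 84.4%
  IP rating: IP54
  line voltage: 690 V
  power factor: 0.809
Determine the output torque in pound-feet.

302 lb·ft

P_in = √3·V·I·cosφ = 1.732 × 690 × 49.6 × 0.809 = 47954 W
P_out = η·P_in = 0.844 × 47954 = 40473 W
n_s = 120×50/6 = 1000 rpm; n = 1000×(1−0.0573) = 943 rpm
ω = 2π×943/60 = 98.75 rad/s
τ = P_out/ω = 40473/98.75 = 409.9 N·m
In lb·ft: 409.9/1.356 = 302 lb·ft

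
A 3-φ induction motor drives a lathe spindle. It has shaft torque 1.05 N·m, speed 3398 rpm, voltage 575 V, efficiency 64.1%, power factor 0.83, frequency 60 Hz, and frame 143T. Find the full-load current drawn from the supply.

ω = 2π×3398/60 = 355.8 rad/s; P_out = τω = 1.05 × 355.8 = 374 W
P_in = P_out / η = 374 / 0.641 = 583 W
I_L = P_in / (√3·V_L·cosφ) = 583 / (1.732 × 575 × 0.83) = 0.705 A

0.705 A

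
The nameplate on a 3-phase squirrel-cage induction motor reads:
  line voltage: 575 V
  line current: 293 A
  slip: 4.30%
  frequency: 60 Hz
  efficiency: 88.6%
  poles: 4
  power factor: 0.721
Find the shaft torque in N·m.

P_in = √3·V·I·cosφ = 1.732 × 575 × 293 × 0.721 = 210387 W
P_out = η·P_in = 0.886 × 210387 = 186403 W
n_s = 120×60/4 = 1800 rpm; n = 1800×(1−0.043) = 1723 rpm
ω = 2π×1723/60 = 180.4 rad/s
τ = P_out/ω = 186403/180.4 = 1030 N·m

1030 N·m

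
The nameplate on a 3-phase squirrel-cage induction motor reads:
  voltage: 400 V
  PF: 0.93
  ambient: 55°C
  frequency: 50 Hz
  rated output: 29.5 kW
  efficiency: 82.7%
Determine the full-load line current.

55.4 A

P_out = 29.5 kW = 29500 W
P_in = P_out / η = 29500 / 0.827 = 35671 W
I_L = P_in / (√3·V_L·cosφ) = 35671 / (1.732 × 400 × 0.93) = 55.4 A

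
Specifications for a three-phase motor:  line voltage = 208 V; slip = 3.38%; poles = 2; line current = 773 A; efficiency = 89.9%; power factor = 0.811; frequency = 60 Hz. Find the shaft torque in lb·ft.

P_in = √3·V·I·cosφ = 1.732 × 208 × 773 × 0.811 = 225846 W
P_out = η·P_in = 0.899 × 225846 = 203036 W
n_s = 120×60/2 = 3600 rpm; n = 3600×(1−0.0338) = 3478 rpm
ω = 2π×3478/60 = 364.2 rad/s
τ = P_out/ω = 203036/364.2 = 557.5 N·m
In lb·ft: 557.5/1.356 = 411 lb·ft

411 lb·ft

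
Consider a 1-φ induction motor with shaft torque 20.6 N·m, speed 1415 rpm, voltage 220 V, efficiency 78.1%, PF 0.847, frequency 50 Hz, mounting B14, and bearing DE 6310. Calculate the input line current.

ω = 2π×1415/60 = 148.2 rad/s; P_out = τω = 20.6 × 148.2 = 3053 W
P_in = P_out / η = 3053 / 0.781 = 3909 W
I = P_in / (V·cosφ) = 3909 / (220 × 0.847) = 21 A

21 A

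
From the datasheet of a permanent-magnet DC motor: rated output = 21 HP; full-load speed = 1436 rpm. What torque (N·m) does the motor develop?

P_out = 21 × 746 = 15666 W
ω = 2π × 1436/60 = 150.4 rad/s
τ = P_out/ω = 15666/150.4 = 104 N·m

104 N·m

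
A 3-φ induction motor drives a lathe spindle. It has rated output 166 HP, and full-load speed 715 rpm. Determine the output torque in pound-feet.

1220 lb·ft

P_out = 166 × 746 = 123836 W
ω = 2π × 715/60 = 74.87 rad/s
τ = P_out/ω = 123836/74.87 = 1654 N·m
In lb·ft: 1654/1.356 = 1220 lb·ft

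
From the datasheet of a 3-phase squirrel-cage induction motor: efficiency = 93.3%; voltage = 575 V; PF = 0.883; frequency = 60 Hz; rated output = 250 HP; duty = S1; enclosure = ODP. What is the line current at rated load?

227 A

P_out = 250 × 746 = 186500 W
P_in = P_out / η = 186500 / 0.933 = 199893 W
I_L = P_in / (√3·V_L·cosφ) = 199893 / (1.732 × 575 × 0.883) = 227 A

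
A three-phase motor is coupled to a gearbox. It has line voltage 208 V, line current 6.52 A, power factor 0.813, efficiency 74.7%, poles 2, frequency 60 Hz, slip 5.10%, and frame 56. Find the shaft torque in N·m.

3.99 N·m

P_in = √3·V·I·cosφ = 1.732 × 208 × 6.52 × 0.813 = 1910 W
P_out = η·P_in = 0.747 × 1910 = 1427 W
n_s = 120×60/2 = 3600 rpm; n = 3600×(1−0.051) = 3416 rpm
ω = 2π×3416/60 = 357.7 rad/s
τ = P_out/ω = 1427/357.7 = 3.99 N·m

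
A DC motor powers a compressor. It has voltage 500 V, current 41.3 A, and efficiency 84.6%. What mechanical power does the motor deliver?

P_in = V·I = 500 × 41.3 = 20650 W
P_out = η·P_in = 0.846 × 20650 = 17470 W

17.5 kW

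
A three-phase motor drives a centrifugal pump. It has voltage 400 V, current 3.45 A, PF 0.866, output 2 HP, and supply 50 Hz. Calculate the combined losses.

578 W

P_in = √3·V·I·cosφ = 1.732×400×3.45×0.866 = 2070 W
P_out = 2×746 = 1492 W
Losses = P_in − P_out = 2070 − 1492 = 578 W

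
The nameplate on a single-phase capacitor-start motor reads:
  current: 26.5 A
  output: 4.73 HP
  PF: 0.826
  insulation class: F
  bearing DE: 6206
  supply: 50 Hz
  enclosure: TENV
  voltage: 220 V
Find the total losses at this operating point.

1.29 kW

P_in = V·I·cosφ = 220×26.5×0.826 = 4816 W
P_out = 4.73×746 = 3529 W
Losses = P_in − P_out = 4816 − 3529 = 1287 W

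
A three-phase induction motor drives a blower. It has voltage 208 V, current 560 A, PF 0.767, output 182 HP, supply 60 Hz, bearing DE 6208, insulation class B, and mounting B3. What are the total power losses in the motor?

19000 W

P_in = √3·V·I·cosφ = 1.732×208×560×0.767 = 154737 W
P_out = 182×746 = 135772 W
Losses = P_in − P_out = 154737 − 135772 = 18965 W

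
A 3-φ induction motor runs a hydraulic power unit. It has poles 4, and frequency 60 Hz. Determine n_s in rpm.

n_s = 120f/p = 120×60/4 = 1800 rpm

1800 rpm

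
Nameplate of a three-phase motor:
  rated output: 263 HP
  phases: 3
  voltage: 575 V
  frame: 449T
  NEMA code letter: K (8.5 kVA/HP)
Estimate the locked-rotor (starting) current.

2240 A

S_LR = 8.5 × 263 = 2235.5 kVA
I_LR = S_LR/(√3·V_L) = 2235500/(1.732×575) = 2240 A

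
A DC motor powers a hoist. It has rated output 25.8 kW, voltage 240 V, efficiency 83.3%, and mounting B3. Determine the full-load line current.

129 A

P_out = 25.8 kW = 25800 W
P_in = P_out / η = 25800 / 0.833 = 30972 W
I = P_in / V = 30972 / 240 = 129 A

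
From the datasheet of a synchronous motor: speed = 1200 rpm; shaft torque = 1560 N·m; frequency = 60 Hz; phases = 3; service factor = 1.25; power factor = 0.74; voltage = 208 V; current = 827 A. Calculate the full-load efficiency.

ω = 2π × 1200/60 = 125.7 rad/s; P_out = τω = 1560 × 125.7 = 196092 W
P_in = √3·V_L·I_L·cosφ = 1.732 × 208 × 827 × 0.74 = 220469 W
η = P_out / P_in = 196092 / 220469 = 0.889 = 88.9%

88.9 %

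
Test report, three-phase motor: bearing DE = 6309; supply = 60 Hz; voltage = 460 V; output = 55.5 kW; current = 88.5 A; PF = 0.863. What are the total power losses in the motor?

P_in = √3·V·I·cosφ = 1.732×460×88.5×0.863 = 60850 W
P_out = 55500 W
Losses = P_in − P_out = 60850 − 55500 = 5350 W

5350 W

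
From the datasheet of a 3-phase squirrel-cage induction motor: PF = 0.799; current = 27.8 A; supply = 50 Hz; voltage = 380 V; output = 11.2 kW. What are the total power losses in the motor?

P_in = √3·V·I·cosφ = 1.732×380×27.8×0.799 = 14619 W
P_out = 11200 W
Losses = P_in − P_out = 14619 − 11200 = 3419 W

3.42 kW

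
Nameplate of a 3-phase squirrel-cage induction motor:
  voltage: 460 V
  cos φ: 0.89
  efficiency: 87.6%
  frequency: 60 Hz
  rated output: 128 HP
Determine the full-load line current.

154 A

P_out = 128 × 746 = 95488 W
P_in = P_out / η = 95488 / 0.876 = 109005 W
I_L = P_in / (√3·V_L·cosφ) = 109005 / (1.732 × 460 × 0.89) = 154 A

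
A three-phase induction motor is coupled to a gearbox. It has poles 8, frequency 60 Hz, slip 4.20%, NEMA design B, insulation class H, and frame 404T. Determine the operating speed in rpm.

862 rpm

n_s = 120f/p = 120×60/8 = 900 rpm
n = n_s(1 − s) = 900 × (1 − 0.042) = 862 rpm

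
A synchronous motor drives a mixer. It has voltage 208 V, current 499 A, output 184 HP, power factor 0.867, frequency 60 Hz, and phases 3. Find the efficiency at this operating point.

P_out = 184 × 746 = 137264 W
P_in = √3·V_L·I_L·cosφ = 1.732 × 208 × 499 × 0.867 = 155859 W
η = P_out / P_in = 137264 / 155859 = 0.881 = 88.1%

88.1 %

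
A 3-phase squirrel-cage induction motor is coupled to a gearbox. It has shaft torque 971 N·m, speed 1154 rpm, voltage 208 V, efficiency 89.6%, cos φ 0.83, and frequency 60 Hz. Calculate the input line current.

ω = 2π×1154/60 = 120.8 rad/s; P_out = τω = 971 × 120.8 = 117297 W
P_in = P_out / η = 117297 / 0.896 = 130912 W
I_L = P_in / (√3·V_L·cosφ) = 130912 / (1.732 × 208 × 0.83) = 438 A

438 A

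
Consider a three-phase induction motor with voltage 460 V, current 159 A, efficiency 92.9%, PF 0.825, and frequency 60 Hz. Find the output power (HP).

130 HP

P_in = √3·V·I·cosφ = 1.732 × 460 × 159 × 0.825 = 104510 W
P_out = η·P_in = 0.929 × 104510 = 97090 W
= 97090/746 = 130 HP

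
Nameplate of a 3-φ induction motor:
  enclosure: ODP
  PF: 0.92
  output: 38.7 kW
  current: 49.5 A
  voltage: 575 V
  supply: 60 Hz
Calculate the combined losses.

6650 W

P_in = √3·V·I·cosφ = 1.732×575×49.5×0.92 = 45353 W
P_out = 38700 W
Losses = P_in − P_out = 45353 − 38700 = 6653 W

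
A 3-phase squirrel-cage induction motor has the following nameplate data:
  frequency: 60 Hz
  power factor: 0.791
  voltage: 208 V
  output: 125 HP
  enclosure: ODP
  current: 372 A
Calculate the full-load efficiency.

P_out = 125 × 746 = 93250 W
P_in = √3·V_L·I_L·cosφ = 1.732 × 208 × 372 × 0.791 = 106006 W
η = P_out / P_in = 93250 / 106006 = 0.880 = 88.0%

88.0 %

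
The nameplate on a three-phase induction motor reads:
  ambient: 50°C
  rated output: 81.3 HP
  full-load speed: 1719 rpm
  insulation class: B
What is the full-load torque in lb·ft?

248 lb·ft

P_out = 81.3 × 746 = 60650 W
ω = 2π × 1719/60 = 180 rad/s
τ = P_out/ω = 60650/180 = 336.9 N·m
In lb·ft: 336.9/1.356 = 248 lb·ft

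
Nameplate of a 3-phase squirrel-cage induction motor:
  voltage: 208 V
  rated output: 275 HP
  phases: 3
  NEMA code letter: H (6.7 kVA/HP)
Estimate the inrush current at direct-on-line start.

S_LR = 6.7 × 275 = 1842.5 kVA
I_LR = S_LR/(√3·V_L) = 1842500/(1.732×208) = 5110 A

5110 A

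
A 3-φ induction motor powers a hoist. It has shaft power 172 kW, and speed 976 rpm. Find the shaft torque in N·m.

ω = 2π × 976/60 = 102.2 rad/s
τ = P/ω = 172000/102.2 = 1680 N·m

1680 N·m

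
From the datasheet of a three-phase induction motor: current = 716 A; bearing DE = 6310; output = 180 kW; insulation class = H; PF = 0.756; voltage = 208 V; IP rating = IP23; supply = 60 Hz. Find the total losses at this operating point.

P_in = √3·V·I·cosφ = 1.732×208×716×0.756 = 195005 W
P_out = 180000 W
Losses = P_in − P_out = 195005 − 180000 = 15005 W

15 kW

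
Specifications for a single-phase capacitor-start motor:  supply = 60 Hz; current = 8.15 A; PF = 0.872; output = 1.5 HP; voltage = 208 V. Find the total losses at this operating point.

359 W

P_in = V·I·cosφ = 208×8.15×0.872 = 1478 W
P_out = 1.5×746 = 1119 W
Losses = P_in − P_out = 1478 − 1119 = 359 W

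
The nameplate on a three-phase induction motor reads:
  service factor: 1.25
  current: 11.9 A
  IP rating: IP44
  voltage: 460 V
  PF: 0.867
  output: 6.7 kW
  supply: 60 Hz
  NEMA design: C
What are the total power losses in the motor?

P_in = √3·V·I·cosφ = 1.732×460×11.9×0.867 = 8220 W
P_out = 6700 W
Losses = P_in − P_out = 8220 − 6700 = 1520 W

1.52 kW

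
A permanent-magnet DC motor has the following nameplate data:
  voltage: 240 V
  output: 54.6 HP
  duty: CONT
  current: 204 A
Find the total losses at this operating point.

8230 W

P_in = V·I = 240×204 = 48960 W
P_out = 54.6×746 = 40732 W
Losses = P_in − P_out = 48960 − 40732 = 8228 W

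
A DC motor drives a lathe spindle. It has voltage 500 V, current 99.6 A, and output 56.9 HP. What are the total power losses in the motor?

7.35 kW

P_in = V·I = 500×99.6 = 49800 W
P_out = 56.9×746 = 42447 W
Losses = P_in − P_out = 49800 − 42447 = 7353 W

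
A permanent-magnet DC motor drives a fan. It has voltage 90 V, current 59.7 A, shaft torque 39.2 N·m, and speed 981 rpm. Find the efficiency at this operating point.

ω = 2π × 981/60 = 102.7 rad/s; P_out = τω = 39.2 × 102.7 = 4026 W
P_in = V·I = 90 × 59.7 = 5373 W
η = P_out / P_in = 4026 / 5373 = 0.749 = 74.9%

74.9 %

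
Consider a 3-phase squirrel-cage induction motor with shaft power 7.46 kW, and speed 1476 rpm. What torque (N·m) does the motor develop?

ω = 2π × 1476/60 = 154.6 rad/s
τ = P/ω = 7460/154.6 = 48.3 N·m

48.3 N·m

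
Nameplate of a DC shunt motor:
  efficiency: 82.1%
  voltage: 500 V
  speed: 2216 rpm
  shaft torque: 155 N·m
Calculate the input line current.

ω = 2π×2216/60 = 232.1 rad/s; P_out = τω = 155 × 232.1 = 35976 W
P_in = P_out / η = 35976 / 0.821 = 43820 W
I = P_in / V = 43820 / 500 = 87.6 A

87.6 A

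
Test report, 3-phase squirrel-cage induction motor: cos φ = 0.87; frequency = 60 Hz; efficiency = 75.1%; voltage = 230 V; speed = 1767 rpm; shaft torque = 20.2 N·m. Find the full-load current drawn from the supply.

ω = 2π×1767/60 = 185 rad/s; P_out = τω = 20.2 × 185 = 3737 W
P_in = P_out / η = 3737 / 0.751 = 4976 W
I_L = P_in / (√3·V_L·cosφ) = 4976 / (1.732 × 230 × 0.87) = 14.4 A

14.4 A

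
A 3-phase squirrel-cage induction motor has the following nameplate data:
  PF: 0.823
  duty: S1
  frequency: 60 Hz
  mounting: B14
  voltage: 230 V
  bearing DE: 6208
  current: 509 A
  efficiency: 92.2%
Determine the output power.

P_in = √3·V·I·cosφ = 1.732 × 230 × 509 × 0.823 = 166876 W
P_out = η·P_in = 0.922 × 166876 = 153860 W

154 kW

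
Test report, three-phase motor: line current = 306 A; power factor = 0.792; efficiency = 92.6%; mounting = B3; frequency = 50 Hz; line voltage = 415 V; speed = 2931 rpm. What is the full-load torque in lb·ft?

388 lb·ft

P_in = √3·V·I·cosφ = 1.732 × 415 × 306 × 0.792 = 174198 W
P_out = η·P_in = 0.926 × 174198 = 161307 W
n = 2931 rpm
ω = 2π×2931/60 = 306.9 rad/s
τ = P_out/ω = 161307/306.9 = 525.6 N·m
In lb·ft: 525.6/1.356 = 388 lb·ft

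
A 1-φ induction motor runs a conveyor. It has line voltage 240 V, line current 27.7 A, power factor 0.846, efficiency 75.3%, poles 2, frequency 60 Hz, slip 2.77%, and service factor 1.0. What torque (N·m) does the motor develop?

P_in = V·I·cosφ = 240 × 27.7 × 0.846 = 5624 W
P_out = η·P_in = 0.753 × 5624 = 4235 W
n_s = 120×60/2 = 3600 rpm; n = 3600×(1−0.0277) = 3500 rpm
ω = 2π×3500/60 = 366.5 rad/s
τ = P_out/ω = 4235/366.5 = 11.6 N·m

11.6 N·m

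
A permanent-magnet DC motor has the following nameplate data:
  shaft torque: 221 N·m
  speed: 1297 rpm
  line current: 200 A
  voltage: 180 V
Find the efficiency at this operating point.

83.4 %

ω = 2π × 1297/60 = 135.8 rad/s; P_out = τω = 221 × 135.8 = 30012 W
P_in = V·I = 180 × 200 = 36000 W
η = P_out / P_in = 30012 / 36000 = 0.834 = 83.4%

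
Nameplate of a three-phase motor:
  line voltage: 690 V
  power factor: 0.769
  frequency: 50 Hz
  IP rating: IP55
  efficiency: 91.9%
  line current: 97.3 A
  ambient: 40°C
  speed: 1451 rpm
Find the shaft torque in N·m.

P_in = √3·V·I·cosφ = 1.732 × 690 × 97.3 × 0.769 = 89420 W
P_out = η·P_in = 0.919 × 89420 = 82177 W
n = 1451 rpm
ω = 2π×1451/60 = 151.9 rad/s
τ = P_out/ω = 82177/151.9 = 541 N·m

541 N·m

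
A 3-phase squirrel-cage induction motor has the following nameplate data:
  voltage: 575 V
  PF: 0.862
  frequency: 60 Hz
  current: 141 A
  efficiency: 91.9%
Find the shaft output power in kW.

111 kW

P_in = √3·V·I·cosφ = 1.732 × 575 × 141 × 0.862 = 121044 W
P_out = η·P_in = 0.919 × 121044 = 111239 W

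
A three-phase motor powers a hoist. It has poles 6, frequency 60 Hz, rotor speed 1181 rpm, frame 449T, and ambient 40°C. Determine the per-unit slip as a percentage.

1.58 %

n_s = 120f/p = 120×60/6 = 1200 rpm
s = (n_s − n)/n_s = (1200 − 1181)/1200 = 0.0158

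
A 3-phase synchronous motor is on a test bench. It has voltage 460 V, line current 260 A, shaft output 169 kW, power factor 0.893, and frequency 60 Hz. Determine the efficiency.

91.4 %

P_out = 169 kW = 169000 W
P_in = √3·V_L·I_L·cosφ = 1.732 × 460 × 260 × 0.893 = 184982 W
η = P_out / P_in = 169000 / 184982 = 0.914 = 91.4%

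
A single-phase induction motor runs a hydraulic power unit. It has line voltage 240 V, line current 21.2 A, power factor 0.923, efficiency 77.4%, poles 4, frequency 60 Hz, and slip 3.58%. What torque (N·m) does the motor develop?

20 N·m

P_in = V·I·cosφ = 240 × 21.2 × 0.923 = 4696 W
P_out = η·P_in = 0.774 × 4696 = 3635 W
n_s = 120×60/4 = 1800 rpm; n = 1800×(1−0.0358) = 1736 rpm
ω = 2π×1736/60 = 181.8 rad/s
τ = P_out/ω = 3635/181.8 = 20 N·m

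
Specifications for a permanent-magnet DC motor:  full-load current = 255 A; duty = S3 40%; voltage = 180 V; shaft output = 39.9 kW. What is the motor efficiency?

P_out = 39.9 kW = 39900 W
P_in = V·I = 180 × 255 = 45900 W
η = P_out / P_in = 39900 / 45900 = 0.869 = 86.9%

86.9 %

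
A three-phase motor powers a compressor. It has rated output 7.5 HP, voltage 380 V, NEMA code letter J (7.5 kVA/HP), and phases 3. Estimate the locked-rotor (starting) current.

85.5 A

S_LR = 7.5 × 7.5 = 56.25 kVA
I_LR = S_LR/(√3·V_L) = 56250/(1.732×380) = 85.5 A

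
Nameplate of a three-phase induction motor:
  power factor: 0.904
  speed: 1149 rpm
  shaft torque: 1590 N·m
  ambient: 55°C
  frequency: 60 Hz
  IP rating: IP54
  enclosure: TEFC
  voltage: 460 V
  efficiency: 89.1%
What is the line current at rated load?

298 A

ω = 2π×1149/60 = 120.3 rad/s; P_out = τω = 1590 × 120.3 = 191277 W
P_in = P_out / η = 191277 / 0.891 = 214677 W
I_L = P_in / (√3·V_L·cosφ) = 214677 / (1.732 × 460 × 0.904) = 298 A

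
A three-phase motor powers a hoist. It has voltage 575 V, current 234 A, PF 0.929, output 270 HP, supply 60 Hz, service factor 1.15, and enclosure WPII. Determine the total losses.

15.1 kW

P_in = √3·V·I·cosφ = 1.732×575×234×0.929 = 216495 W
P_out = 270×746 = 201420 W
Losses = P_in − P_out = 216495 − 201420 = 15075 W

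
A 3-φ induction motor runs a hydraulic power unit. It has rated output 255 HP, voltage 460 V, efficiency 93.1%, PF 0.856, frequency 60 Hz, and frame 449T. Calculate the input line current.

300 A

P_out = 255 × 746 = 190230 W
P_in = P_out / η = 190230 / 0.931 = 204329 W
I_L = P_in / (√3·V_L·cosφ) = 204329 / (1.732 × 460 × 0.856) = 300 A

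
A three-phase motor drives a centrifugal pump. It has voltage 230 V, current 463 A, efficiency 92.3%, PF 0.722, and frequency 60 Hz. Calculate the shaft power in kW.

123 kW

P_in = √3·V·I·cosφ = 1.732 × 230 × 463 × 0.722 = 133166 W
P_out = η·P_in = 0.923 × 133166 = 122912 W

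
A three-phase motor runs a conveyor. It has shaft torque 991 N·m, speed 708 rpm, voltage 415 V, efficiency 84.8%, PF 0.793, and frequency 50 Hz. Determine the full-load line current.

ω = 2π×708/60 = 74.14 rad/s; P_out = τω = 991 × 74.14 = 73473 W
P_in = P_out / η = 73473 / 0.848 = 86643 W
I_L = P_in / (√3·V_L·cosφ) = 86643 / (1.732 × 415 × 0.793) = 152 A

152 A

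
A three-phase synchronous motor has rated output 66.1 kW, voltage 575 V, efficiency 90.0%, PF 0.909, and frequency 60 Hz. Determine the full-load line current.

81.1 A

P_out = 66.1 kW = 66100 W
P_in = P_out / η = 66100 / 0.900 = 73444 W
I_L = P_in / (√3·V_L·cosφ) = 73444 / (1.732 × 575 × 0.909) = 81.1 A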